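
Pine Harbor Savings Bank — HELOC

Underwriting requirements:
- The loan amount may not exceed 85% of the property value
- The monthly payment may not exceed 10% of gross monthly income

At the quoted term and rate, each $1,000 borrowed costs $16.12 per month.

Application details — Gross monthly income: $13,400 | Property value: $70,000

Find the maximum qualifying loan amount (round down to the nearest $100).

Payment cap: 10% × $13,400 = $1,340/month.
At $16.12 per $1,000, that supports 1,340/16.12 × 1,000 ≈ $83,126 → $83,100.
LTV cap: 85% × $70,000 = $59,500 → $59,500.
Binding constraint: loan-to-value.

$59,500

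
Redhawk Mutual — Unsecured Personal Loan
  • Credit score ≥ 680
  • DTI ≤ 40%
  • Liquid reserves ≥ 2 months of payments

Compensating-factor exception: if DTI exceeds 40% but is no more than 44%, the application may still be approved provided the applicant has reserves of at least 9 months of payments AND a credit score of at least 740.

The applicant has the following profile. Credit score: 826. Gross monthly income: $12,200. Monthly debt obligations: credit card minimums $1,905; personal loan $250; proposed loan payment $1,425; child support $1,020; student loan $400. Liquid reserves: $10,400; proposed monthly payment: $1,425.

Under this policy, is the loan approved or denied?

Denied

Credit score 826 ≥ 680 (meets base)
Total debts = (1,905 + 250 + 1,425 + 1,020 + 400) = 5,000. DTI = 5,000/12,200 = 41% > 40% — standard DTI limit exceeded.
Liquid reserves cover 10,400/1,425 = 7.3 months — ≥ 2 required
DTI 41% is within the 40%–44% exception band; checking compensating factors.
Override check — reserves: 7.3 mo (short of 9); score: 826 (ok).
Compensating-factor requirement not fully met.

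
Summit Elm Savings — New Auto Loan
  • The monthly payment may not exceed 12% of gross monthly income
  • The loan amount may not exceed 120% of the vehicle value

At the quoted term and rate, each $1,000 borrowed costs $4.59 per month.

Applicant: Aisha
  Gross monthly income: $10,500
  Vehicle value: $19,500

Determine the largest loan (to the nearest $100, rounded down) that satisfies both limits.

$23,400

Payment cap: 12% × $10,500 = $1,260/month.
At $4.59 per $1,000, that supports 1,260/4.59 × 1,000 ≈ $274,509 → $274,500.
LTV cap: 120% × $19,500 = $23,400 → $23,400.
Binding constraint: loan-to-value.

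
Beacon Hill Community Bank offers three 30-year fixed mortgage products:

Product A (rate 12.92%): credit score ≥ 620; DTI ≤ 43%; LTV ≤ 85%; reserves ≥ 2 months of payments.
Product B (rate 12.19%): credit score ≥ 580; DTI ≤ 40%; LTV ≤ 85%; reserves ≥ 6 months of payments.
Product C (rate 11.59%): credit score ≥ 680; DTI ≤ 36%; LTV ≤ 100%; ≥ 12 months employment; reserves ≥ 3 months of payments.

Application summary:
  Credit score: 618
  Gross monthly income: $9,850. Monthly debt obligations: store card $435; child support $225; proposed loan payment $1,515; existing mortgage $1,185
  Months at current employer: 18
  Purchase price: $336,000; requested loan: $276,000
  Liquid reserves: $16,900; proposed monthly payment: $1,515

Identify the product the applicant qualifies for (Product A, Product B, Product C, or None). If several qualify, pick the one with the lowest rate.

Product B

Total debts = (435 + 225 + 1,515 + 1,185) = 3,360; DTI = 3,360/9,850 = 34.1%.
LTV = 276,000/336,000 = 82.1%.
Reserves = 16,900/1,515 = 11.2 months.
Product A: score 618 < 620; DTI 34.1% ≤ 43%; LTV 82.1% ≤ 85%; reserves 11.2 ≥ 2 mo → does not qualify.
Product B: score 618 ≥ 580; DTI 34.1% ≤ 40%; LTV 82.1% ≤ 85%; reserves 11.2 ≥ 6 mo → qualifies.
Product C: score 618 < 680; DTI 34.1% ≤ 36%; LTV 82.1% ≤ 100%; employment 18 ≥ 12 mo; reserves 11.2 ≥ 3 mo → does not qualify.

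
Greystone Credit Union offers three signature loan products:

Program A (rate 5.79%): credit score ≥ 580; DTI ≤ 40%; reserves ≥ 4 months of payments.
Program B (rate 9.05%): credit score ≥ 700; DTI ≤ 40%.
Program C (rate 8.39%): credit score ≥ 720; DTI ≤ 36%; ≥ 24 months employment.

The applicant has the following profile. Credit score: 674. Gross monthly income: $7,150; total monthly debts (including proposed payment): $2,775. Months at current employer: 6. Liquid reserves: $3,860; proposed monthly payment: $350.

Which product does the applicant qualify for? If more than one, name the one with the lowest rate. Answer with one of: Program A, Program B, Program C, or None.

Program A

DTI = 2,775/7,150 = 38.8%.
Reserves = 3,860/350 = 11.0 months.
Program A: score 674 ≥ 580; DTI 38.8% ≤ 40%; reserves 11.0 ≥ 4 mo → qualifies.
Program B: score 674 < 700; DTI 38.8% ≤ 40% → does not qualify.
Program C: score 674 < 720; DTI 38.8% > 36%; employment 6 < 24 mo → does not qualify.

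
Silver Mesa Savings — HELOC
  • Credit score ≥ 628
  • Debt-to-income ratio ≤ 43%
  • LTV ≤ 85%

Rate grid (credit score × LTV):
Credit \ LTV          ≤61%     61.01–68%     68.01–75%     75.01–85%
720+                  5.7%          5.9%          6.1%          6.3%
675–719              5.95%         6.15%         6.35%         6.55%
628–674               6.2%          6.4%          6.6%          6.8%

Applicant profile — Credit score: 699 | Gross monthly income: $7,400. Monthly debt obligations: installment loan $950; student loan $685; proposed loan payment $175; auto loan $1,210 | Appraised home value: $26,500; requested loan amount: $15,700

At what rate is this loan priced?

5.95%

Credit score 699 ≥ 628; Total monthly debts = (950 + 685 + 175 + 1,210) = 3,020. DTI: 3,020 ÷ 7,400 = 40.8%, within the 43% cap
LTV = 15,700/26,500 = 59.2% ≤ 85%
Credit 699 → row 675–719; LTV 59.2% → column ≤61%. Grid cell → 5.95%.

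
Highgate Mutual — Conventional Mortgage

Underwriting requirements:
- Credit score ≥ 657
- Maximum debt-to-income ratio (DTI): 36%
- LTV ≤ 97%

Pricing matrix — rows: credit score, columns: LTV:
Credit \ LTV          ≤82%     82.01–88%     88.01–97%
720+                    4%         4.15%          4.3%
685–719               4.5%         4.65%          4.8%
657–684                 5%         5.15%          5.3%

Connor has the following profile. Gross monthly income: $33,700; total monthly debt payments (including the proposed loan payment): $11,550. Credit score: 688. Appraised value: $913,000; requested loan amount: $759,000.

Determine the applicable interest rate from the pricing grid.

Credit score 688 ≥ 657; DTI = 11,550/33,700 = 34.3% ≤ 36%
LTV: 759,000 ÷ 913,000 = 83.1%, within 97% cap
Row: 688 falls in 685–719. Column: 83.1% falls in 82.01–88%. Rate = 4.65%.

4.65%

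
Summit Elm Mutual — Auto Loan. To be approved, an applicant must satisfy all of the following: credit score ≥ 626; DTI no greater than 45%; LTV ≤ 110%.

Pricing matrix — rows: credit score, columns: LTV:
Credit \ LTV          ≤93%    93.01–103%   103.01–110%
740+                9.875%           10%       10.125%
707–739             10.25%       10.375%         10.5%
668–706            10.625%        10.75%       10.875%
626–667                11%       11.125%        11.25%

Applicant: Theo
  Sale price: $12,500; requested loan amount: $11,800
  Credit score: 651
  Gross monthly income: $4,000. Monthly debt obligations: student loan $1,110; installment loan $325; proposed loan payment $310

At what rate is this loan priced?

Credit score 651 ≥ 626; Total monthly debts = (1,110 + 325 + 310) = 1,745. DTI: 1,745 ÷ 4,000 = 43.6%, within the 45% cap
LTV: 11,800 ÷ 12,500 = 94.4%, within 110% cap
Score 651 is in the 626–667 band; LTV 94.4% is in the 93.01–103% band → 11.125%.

11.125%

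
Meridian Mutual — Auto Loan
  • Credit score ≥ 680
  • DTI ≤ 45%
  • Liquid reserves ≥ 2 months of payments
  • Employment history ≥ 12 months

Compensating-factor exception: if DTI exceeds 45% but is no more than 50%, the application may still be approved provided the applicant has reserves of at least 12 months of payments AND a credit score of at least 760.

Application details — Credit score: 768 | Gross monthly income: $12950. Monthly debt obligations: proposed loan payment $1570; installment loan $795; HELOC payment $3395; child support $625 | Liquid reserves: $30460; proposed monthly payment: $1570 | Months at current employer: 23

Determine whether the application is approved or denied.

Credit score 768 ≥ 680 (meets base)
Total debts = (1,570 + 795 + 3,395 + 625) = 6,385. DTI: 6,385 ÷ 12,950 = 49.3%, over the 45% base limit.
Liquid reserves cover 30,460/1,570 = 19.4 months — ≥ 2 required
Employment 23 ≥ 12 months
DTI 49.3% is within the 45%–50% exception band; checking compensating factors.
Override check — reserves: 19.4 mo (ok); score: 768 (ok).
Both compensating conditions met → exception applies.

Approved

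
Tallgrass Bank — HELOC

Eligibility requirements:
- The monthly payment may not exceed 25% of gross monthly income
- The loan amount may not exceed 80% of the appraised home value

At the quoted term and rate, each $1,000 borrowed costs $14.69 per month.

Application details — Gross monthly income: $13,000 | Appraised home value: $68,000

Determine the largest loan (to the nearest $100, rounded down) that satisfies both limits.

Payment cap: 25% × $13,000 = $3,250/month.
At $14.69 per $1,000, that supports 3,250/14.69 × 1,000 ≈ $221,238 → $221,200.
LTV cap: 80% × $68,000 = $54,400 → $54,400.
Binding constraint: loan-to-value.

$54,400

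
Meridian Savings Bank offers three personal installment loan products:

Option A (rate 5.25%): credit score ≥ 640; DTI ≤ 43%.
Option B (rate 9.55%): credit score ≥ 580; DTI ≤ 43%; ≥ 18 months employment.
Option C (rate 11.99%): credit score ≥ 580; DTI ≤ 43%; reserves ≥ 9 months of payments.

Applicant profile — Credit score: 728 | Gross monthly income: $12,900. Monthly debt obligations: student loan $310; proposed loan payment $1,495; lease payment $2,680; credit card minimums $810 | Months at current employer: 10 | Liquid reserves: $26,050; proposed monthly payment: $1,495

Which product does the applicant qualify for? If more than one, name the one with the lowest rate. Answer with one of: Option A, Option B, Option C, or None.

Total debts = (310 + 1,495 + 2,680 + 810) = 5,295; DTI = 5,295/12,900 = 41%.
Reserves = 26,050/1,495 = 17.4 months.
Option A: score 728 ≥ 640; DTI 41% ≤ 43% → qualifies.
Option B: score 728 ≥ 580; DTI 41% ≤ 43%; employment 10 < 18 mo → does not qualify.
Option C: score 728 ≥ 580; DTI 41% ≤ 43%; reserves 17.4 ≥ 9 mo → qualifies.
Qualifying: Option A, Option C. Lowest rate is 5.25% → Option A.

Option A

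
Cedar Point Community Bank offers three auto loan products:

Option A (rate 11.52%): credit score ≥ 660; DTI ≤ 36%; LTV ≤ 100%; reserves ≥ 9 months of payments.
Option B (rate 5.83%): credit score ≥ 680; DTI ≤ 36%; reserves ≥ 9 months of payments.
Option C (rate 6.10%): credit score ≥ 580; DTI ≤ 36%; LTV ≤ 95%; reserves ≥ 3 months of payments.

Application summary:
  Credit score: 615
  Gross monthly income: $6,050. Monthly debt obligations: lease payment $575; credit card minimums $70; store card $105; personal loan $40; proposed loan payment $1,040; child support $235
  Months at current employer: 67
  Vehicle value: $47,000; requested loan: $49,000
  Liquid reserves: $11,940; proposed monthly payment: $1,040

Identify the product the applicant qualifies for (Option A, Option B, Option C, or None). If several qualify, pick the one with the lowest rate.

None

Total debts = (575 + 70 + 105 + 40 + 1,040 + 235) = 2,065; DTI = 2,065/6,050 = 34.1%.
LTV = 49,000/47,000 = 104.3%.
Reserves = 11,940/1,040 = 11.5 months.
Option A: score 615 < 660; DTI 34.1% ≤ 36%; LTV 104.3% > 100%; reserves 11.5 ≥ 9 mo → does not qualify.
Option B: score 615 < 680; DTI 34.1% ≤ 36%; reserves 11.5 ≥ 9 mo → does not qualify.
Option C: score 615 ≥ 580; DTI 34.1% ≤ 36%; LTV 104.3% > 95%; reserves 11.5 ≥ 3 mo → does not qualify.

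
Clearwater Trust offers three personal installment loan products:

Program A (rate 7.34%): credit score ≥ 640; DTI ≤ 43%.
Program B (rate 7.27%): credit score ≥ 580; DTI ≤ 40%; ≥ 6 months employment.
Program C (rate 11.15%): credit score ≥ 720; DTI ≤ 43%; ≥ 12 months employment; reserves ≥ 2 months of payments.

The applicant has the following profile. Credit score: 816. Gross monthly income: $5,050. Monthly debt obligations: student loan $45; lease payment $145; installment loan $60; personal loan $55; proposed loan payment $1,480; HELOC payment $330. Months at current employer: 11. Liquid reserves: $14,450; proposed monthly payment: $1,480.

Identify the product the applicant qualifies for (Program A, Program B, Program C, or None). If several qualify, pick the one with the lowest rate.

Program A

Total debts = (45 + 145 + 60 + 55 + 1,480 + 330) = 2,115; DTI = 2,115/5,050 = 41.9%.
Reserves = 14,450/1,480 = 9.8 months.
Program A: score 816 ≥ 640; DTI 41.9% ≤ 43% → qualifies.
Program B: score 816 ≥ 580; DTI 41.9% > 40%; employment 11 ≥ 6 mo → does not qualify.
Program C: score 816 ≥ 720; DTI 41.9% ≤ 43%; employment 11 < 12 mo; reserves 9.8 ≥ 2 mo → does not qualify.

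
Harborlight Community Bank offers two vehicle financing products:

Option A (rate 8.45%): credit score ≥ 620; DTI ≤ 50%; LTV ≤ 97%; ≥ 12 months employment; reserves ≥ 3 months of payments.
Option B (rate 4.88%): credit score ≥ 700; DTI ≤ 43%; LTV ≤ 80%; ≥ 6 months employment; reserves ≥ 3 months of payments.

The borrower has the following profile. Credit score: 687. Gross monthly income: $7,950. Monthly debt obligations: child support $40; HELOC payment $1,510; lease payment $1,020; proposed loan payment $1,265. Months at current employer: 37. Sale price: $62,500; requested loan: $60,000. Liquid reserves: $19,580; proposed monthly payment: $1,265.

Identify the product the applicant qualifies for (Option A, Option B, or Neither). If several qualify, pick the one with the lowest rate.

Option A

Total debts = (40 + 1,510 + 1,020 + 1,265) = 3,835; DTI = 3,835/7,950 = 48.2%.
LTV = 60,000/62,500 = 96%.
Reserves = 19,580/1,265 = 15.5 months.
Option A: score 687 ≥ 620; DTI 48.2% ≤ 50%; LTV 96% ≤ 97%; employment 37 ≥ 12 mo; reserves 15.5 ≥ 3 mo → qualifies.
Option B: score 687 < 700; DTI 48.2% > 43%; LTV 96% > 80%; employment 37 ≥ 6 mo; reserves 15.5 ≥ 3 mo → does not qualify.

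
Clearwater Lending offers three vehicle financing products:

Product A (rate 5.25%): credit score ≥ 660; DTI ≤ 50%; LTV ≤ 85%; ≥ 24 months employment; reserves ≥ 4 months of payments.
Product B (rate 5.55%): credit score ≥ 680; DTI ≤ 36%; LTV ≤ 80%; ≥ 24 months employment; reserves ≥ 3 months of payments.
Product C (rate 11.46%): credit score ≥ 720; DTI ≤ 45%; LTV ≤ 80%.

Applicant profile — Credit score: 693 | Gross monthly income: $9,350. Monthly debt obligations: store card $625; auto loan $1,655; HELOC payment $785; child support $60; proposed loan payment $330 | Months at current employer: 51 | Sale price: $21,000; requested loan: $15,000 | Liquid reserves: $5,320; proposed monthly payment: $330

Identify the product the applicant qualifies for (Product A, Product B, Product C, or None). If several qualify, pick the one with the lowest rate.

Product A

Total debts = (625 + 1,655 + 785 + 60 + 330) = 3,455; DTI = 3,455/9,350 = 37%.
LTV = 15,000/21,000 = 71.4%.
Reserves = 5,320/330 = 16.1 months.
Product A: score 693 ≥ 660; DTI 37% ≤ 50%; LTV 71.4% ≤ 85%; employment 51 ≥ 24 mo; reserves 16.1 ≥ 4 mo → qualifies.
Product B: score 693 ≥ 680; DTI 37% > 36%; LTV 71.4% ≤ 80%; employment 51 ≥ 24 mo; reserves 16.1 ≥ 3 mo → does not qualify.
Product C: score 693 < 720; DTI 37% ≤ 45%; LTV 71.4% ≤ 80% → does not qualify.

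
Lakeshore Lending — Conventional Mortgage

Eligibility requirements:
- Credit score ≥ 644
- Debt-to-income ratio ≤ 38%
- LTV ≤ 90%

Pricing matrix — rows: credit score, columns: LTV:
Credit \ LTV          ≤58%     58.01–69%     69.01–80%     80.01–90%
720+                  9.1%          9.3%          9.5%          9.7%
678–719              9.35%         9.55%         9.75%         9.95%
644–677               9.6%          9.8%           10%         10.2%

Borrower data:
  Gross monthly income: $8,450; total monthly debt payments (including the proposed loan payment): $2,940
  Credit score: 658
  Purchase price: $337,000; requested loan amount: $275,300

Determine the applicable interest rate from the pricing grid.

Credit score 658 ≥ 644; Debt-to-income = 2,940/8,450 = 34.8% — meets 38% limit
LTV: 275,300 ÷ 337,000 = 81.7%, within 90% cap
Score 658 is in the 644–677 band; LTV 81.7% is in the 80.01–90% band → 10.2%.

10.2%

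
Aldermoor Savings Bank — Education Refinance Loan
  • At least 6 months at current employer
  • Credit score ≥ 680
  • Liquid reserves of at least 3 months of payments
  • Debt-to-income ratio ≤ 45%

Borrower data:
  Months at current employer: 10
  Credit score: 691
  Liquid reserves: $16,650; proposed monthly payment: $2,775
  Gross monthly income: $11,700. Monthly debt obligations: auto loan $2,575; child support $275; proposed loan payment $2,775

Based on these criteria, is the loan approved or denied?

Employment 10 ≥ 6 months
Credit score 691 ≥ 680 (meets)
Liquid reserves cover 16,650/2,775 = 6.0 months — ≥ 3 required
Total monthly debts = (2,575 + 275 + 2,775) = 5,625. DTI = 5,625/11,700 = 48.1% > 45%
Fails on DTI.

Denied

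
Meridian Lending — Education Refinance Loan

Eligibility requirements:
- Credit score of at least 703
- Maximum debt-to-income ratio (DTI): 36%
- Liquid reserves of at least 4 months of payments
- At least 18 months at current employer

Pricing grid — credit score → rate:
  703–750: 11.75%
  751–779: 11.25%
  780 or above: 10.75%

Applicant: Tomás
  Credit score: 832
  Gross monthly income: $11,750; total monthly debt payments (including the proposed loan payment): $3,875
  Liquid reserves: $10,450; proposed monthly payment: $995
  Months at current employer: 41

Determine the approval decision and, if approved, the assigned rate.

Approved at 10.75%

Credit score 832 ≥ 703 (meets minimum)
Reserves: 10,450 ÷ 995 = 10.5 months (meets 4-month minimum)
DTI: 3,875 ÷ 11,750 = 33%, within the 36% cap
Employment 41 ≥ 18 months
All requirements met. Score 832 falls in the 780 or above tier → 10.75%.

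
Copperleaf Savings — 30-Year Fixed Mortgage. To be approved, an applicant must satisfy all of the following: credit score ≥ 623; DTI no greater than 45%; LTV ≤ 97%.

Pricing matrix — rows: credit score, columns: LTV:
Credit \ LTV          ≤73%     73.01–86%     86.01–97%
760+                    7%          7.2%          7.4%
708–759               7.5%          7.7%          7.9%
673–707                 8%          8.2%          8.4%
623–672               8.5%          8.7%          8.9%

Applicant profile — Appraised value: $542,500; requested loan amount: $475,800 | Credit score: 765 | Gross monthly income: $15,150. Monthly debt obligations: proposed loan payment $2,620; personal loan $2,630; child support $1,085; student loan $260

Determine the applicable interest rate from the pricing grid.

Credit score 765 ≥ 623; Total monthly debts = (2,620 + 2,630 + 1,085 + 260) = 6,595. Debt-to-income = 6,595/15,150 = 43.5% — meets 45% limit
LTV: 475,800 ÷ 542,500 = 87.7%, within 97% cap
Score 765 is in the 760+ band; LTV 87.7% is in the 86.01–97% band → 7.4%.

7.4%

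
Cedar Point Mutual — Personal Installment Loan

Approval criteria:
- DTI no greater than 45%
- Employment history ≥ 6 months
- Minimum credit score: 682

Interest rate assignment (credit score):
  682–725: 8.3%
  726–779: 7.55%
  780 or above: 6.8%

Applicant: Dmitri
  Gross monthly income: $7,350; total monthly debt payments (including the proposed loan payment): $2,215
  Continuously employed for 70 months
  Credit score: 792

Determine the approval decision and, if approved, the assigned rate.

Approved at 6.8%

Credit score 792 ≥ 682 (meets minimum)
DTI = 2,215/7,350 = 30.1% ≤ 45%
Employment 70 ≥ 6 months
All requirements met. Score 792 falls in the 780 or above tier → 6.8%.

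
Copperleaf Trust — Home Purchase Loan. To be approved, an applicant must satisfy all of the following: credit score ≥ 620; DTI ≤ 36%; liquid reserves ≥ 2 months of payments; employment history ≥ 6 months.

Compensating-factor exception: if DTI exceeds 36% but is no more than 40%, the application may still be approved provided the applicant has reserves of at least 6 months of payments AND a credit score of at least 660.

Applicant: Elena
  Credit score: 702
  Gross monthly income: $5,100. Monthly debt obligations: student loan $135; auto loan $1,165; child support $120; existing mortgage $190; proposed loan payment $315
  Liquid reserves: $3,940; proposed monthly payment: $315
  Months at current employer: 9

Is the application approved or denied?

Credit score 702 ≥ 620 (meets base)
Total debts = (135 + 1,165 + 120 + 190 + 315) = 1,925. DTI: 1,925 ÷ 5,100 = 37.7%, over the 36% base limit.
Reserves: 3,940 ÷ 315 = 12.5 months (meets 2-month minimum)
Employment 9 ≥ 6 months
DTI 37.7% is within the 36%–40% exception band; checking compensating factors.
Reserves 12.5 ≥ 6 months; credit score 702 ≥ 660.
Both compensating conditions met → exception applies.

Approved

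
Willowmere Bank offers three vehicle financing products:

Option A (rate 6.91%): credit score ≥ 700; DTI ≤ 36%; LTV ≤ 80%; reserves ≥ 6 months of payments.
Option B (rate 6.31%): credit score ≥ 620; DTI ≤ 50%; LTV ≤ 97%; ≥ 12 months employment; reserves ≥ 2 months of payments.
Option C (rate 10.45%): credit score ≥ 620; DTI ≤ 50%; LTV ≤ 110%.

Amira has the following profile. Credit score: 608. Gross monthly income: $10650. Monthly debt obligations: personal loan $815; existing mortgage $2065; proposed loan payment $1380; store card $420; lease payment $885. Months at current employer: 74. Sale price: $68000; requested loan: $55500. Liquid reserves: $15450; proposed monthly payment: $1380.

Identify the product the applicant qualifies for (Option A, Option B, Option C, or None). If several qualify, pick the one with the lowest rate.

None

Total debts = (815 + 2,065 + 1,380 + 420 + 885) = 5,565; DTI = 5,565/10,650 = 52.3%.
LTV = 55,500/68,000 = 81.6%.
Reserves = 15,450/1,380 = 11.2 months.
Option A: score 608 < 700; DTI 52.3% > 36%; LTV 81.6% > 80%; reserves 11.2 ≥ 6 mo → does not qualify.
Option B: score 608 < 620; DTI 52.3% > 50%; LTV 81.6% ≤ 97%; employment 74 ≥ 12 mo; reserves 11.2 ≥ 2 mo → does not qualify.
Option C: score 608 < 620; DTI 52.3% > 50%; LTV 81.6% ≤ 110% → does not qualify.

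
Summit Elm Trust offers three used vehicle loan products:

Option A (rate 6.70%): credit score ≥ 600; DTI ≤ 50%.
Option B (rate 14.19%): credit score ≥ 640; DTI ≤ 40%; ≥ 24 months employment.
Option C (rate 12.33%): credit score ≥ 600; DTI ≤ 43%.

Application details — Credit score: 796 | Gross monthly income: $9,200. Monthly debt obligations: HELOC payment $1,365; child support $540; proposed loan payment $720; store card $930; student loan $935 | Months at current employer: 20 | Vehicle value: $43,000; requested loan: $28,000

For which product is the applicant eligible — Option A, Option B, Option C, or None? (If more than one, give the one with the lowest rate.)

Option A

Total debts = (1,365 + 540 + 720 + 930 + 935) = 4,490; DTI = 4,490/9,200 = 48.8%.
LTV = 28,000/43,000 = 65.1%.
Option A: score 796 ≥ 600; DTI 48.8% ≤ 50% → qualifies.
Option B: score 796 ≥ 640; DTI 48.8% > 40%; employment 20 < 24 mo → does not qualify.
Option C: score 796 ≥ 600; DTI 48.8% > 43% → does not qualify.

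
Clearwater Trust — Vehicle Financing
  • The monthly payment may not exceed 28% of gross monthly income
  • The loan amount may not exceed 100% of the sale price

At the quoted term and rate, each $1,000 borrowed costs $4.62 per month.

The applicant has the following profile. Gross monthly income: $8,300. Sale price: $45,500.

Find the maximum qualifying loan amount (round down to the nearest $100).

Payment cap: 28% × $8,300 = $2,324/month.
At $4.62 per $1,000, that supports 2,324/4.62 × 1,000 ≈ $503,030 → $503,000.
LTV cap: 100% × $45,500 = $45,500 → $45,500.
Binding constraint: loan-to-value.

$45,500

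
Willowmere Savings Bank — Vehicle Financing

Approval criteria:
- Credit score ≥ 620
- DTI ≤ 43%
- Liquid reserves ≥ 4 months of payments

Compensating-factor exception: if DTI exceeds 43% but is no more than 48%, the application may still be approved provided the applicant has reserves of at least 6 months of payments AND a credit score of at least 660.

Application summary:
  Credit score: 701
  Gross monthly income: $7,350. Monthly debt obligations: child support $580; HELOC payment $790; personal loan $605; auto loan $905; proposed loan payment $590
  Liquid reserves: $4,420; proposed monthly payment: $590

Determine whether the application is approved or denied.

Credit score 701 ≥ 620 (meets base)
Total debts = (580 + 790 + 605 + 905 + 590) = 3,470. DTI = 3,470/7,350 = 47.2% > 43% — standard DTI limit exceeded.
Reserves: 4,420 ÷ 590 = 7.5 months (meets 4-month minimum)
47.2% falls in the override range (43%–48%), so the compensating-factor test applies.
Reserves 7.5 ≥ 6 months; credit score 701 ≥ 660.
Both override conditions satisfied; DTI exception granted.

Approved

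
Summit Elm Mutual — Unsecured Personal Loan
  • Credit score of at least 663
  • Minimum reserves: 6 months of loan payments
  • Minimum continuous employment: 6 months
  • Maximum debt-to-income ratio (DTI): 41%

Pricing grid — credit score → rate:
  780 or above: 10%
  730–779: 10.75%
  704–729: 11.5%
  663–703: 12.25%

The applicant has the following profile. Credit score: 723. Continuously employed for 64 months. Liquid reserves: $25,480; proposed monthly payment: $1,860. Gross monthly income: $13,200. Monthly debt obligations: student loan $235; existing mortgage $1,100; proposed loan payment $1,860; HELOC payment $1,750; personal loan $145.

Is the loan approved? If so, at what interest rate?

Approved at 11.5%

Credit score 723 ≥ 663 (meets minimum)
Employment 64 ≥ 6 months
Reserves: 25,480 ÷ 1,860 = 13.7 months (meets 6-month minimum)
Total monthly debts = (235 + 1,100 + 1,860 + 1,750 + 145) = 5,090. DTI: 5,090 ÷ 13,200 = 38.6%, within the 41% cap
All requirements met. Score 723 falls in the 704–729 tier → 11.5%.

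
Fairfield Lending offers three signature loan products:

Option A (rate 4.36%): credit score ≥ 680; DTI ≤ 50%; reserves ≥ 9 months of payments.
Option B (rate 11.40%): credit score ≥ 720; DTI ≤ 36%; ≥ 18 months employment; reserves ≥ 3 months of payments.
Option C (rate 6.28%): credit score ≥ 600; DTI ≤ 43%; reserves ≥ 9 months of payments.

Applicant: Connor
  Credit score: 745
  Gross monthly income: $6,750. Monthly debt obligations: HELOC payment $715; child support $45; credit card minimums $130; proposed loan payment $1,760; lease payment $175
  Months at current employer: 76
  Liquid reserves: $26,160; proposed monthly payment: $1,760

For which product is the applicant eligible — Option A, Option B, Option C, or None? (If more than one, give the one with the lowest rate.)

Option A

Total debts = (715 + 45 + 130 + 1,760 + 175) = 2,825; DTI = 2,825/6,750 = 41.9%.
Reserves = 26,160/1,760 = 14.9 months.
Option A: score 745 ≥ 680; DTI 41.9% ≤ 50%; reserves 14.9 ≥ 9 mo → qualifies.
Option B: score 745 ≥ 720; DTI 41.9% > 36%; employment 76 ≥ 18 mo; reserves 14.9 ≥ 3 mo → does not qualify.
Option C: score 745 ≥ 600; DTI 41.9% ≤ 43%; reserves 14.9 ≥ 9 mo → qualifies.
Qualifying: Option A, Option C. Lowest rate is 4.36% → Option A.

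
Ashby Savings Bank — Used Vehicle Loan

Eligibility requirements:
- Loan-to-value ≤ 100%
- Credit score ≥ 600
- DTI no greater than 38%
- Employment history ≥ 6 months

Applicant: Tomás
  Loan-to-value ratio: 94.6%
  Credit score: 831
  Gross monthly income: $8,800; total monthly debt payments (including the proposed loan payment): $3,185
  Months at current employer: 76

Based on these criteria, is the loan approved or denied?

LTV 94.6% ≤ 100%
Credit score 831 ≥ 600 (meets)
DTI = 3,185/8,800 = 36.2% ≤ 38%
Employment 76 ≥ 6 months
All criteria satisfied.

Approved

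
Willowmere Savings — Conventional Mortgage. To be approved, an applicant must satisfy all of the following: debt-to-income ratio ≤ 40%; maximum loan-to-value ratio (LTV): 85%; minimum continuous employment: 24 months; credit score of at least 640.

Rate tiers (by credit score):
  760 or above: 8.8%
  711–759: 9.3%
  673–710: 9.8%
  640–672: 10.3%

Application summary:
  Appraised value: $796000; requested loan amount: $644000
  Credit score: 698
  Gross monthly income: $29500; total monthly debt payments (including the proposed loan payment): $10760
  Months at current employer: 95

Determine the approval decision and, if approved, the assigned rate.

Approved at 9.8%

Credit score 698 ≥ 640 (meets minimum)
Employment 95 ≥ 24 months
DTI: 10,760 ÷ 29,500 = 36.5%, within the 40% cap
LTV = 644,000/796,000 = 80.9% ≤ 85%
All requirements met. Score 698 falls in the 673–710 tier → 9.8%.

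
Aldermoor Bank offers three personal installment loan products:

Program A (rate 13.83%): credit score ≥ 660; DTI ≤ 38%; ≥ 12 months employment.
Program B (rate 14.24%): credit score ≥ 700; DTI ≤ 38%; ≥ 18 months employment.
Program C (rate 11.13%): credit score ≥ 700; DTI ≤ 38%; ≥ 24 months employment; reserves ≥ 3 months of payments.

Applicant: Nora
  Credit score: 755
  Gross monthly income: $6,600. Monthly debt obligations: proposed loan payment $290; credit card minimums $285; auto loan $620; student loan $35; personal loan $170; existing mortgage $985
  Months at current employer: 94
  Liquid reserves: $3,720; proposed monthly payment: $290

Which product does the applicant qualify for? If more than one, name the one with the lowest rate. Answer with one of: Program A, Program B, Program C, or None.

Total debts = (290 + 285 + 620 + 35 + 170 + 985) = 2,385; DTI = 2,385/6,600 = 36.1%.
Reserves = 3,720/290 = 12.8 months.
Program A: score 755 ≥ 660; DTI 36.1% ≤ 38%; employment 94 ≥ 12 mo → qualifies.
Program B: score 755 ≥ 700; DTI 36.1% ≤ 38%; employment 94 ≥ 18 mo → qualifies.
Program C: score 755 ≥ 700; DTI 36.1% ≤ 38%; employment 94 ≥ 24 mo; reserves 12.8 ≥ 3 mo → qualifies.
Qualifying: Program A, Program B, Program C. Lowest rate is 11.13% → Program C.

Program C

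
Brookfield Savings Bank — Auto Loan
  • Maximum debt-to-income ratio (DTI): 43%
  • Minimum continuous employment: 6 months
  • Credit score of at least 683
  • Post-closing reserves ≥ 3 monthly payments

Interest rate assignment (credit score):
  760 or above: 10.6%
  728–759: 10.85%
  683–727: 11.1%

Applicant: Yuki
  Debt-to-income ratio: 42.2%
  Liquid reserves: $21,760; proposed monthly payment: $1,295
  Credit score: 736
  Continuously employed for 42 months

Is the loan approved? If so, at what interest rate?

Approved at 10.85%

Credit score 736 ≥ 683 (meets minimum)
Employment 42 ≥ 6 months
DTI 42.2% ≤ 43%
Reserves: 21,760 ÷ 1,295 = 16.8 months (meets 3-month minimum)
All requirements met. Score 736 falls in the 728–759 tier → 10.85%.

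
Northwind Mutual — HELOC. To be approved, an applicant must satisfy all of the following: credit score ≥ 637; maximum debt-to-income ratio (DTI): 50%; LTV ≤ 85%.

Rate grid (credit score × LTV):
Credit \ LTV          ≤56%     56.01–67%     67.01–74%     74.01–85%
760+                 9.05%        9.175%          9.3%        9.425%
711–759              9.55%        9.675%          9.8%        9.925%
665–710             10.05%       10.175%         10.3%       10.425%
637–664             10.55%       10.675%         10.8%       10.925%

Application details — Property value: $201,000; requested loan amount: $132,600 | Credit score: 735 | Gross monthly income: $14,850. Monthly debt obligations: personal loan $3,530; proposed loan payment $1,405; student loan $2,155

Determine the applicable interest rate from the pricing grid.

9.675%

Credit score 735 ≥ 637; Total monthly debts = (3,530 + 1,405 + 2,155) = 7,090. Debt-to-income = 7,090/14,850 = 47.7% — meets 50% limit
LTV: 132,600 ÷ 201,000 = 66%, within 85% cap
Credit 735 → row 711–759; LTV 66% → column 56.01–67%. Grid cell → 9.675%.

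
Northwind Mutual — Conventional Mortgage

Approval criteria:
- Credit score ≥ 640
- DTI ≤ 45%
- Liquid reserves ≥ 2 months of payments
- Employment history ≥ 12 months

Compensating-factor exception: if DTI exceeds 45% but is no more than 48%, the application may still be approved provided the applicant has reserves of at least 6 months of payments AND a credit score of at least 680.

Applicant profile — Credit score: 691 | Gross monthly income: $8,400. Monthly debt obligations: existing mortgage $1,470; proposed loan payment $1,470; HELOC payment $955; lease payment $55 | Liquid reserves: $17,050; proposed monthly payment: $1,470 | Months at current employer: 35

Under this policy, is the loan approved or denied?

Approved

Credit score 691 ≥ 640 (meets base)
Total debts = (1,470 + 1,470 + 955 + 55) = 3,950. DTI: 3,950 ÷ 8,400 = 47%, over the 45% base limit.
Reserves: 17,050 ÷ 1,470 = 11.6 months (meets 2-month minimum)
Employment 35 ≥ 12 months
47% falls in the override range (45%–48%), so the compensating-factor test applies.
Override check — reserves: 11.6 mo (ok); score: 691 (ok).
Both override conditions satisfied; DTI exception granted.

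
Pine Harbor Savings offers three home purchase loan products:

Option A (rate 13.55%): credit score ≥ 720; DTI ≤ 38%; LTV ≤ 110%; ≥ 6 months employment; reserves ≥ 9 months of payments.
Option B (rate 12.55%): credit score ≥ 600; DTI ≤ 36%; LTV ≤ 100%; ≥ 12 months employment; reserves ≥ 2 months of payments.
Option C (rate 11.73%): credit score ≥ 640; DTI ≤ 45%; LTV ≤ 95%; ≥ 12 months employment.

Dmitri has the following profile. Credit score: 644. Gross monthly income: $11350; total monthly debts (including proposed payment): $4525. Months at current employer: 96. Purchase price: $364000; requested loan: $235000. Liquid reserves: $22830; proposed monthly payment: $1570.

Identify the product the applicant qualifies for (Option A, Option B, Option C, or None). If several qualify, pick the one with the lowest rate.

Option C

DTI = 4,525/11,350 = 39.9%.
LTV = 235,000/364,000 = 64.6%.
Reserves = 22,830/1,570 = 14.5 months.
Option A: score 644 < 720; DTI 39.9% > 38%; LTV 64.6% ≤ 110%; employment 96 ≥ 6 mo; reserves 14.5 ≥ 9 mo → does not qualify.
Option B: score 644 ≥ 600; DTI 39.9% > 36%; LTV 64.6% ≤ 100%; employment 96 ≥ 12 mo; reserves 14.5 ≥ 2 mo → does not qualify.
Option C: score 644 ≥ 640; DTI 39.9% ≤ 45%; LTV 64.6% ≤ 95%; employment 96 ≥ 12 mo → qualifies.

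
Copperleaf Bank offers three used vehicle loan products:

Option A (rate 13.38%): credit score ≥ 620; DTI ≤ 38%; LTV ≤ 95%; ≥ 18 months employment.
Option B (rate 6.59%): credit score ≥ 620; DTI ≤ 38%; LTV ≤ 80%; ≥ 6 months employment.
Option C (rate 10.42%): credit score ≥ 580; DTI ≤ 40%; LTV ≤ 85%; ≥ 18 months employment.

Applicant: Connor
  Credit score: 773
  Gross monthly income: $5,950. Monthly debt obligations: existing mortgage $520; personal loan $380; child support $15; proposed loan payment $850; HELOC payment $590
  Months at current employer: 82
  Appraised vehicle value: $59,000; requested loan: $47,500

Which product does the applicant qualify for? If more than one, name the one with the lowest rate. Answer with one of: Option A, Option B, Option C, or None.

Option C

Total debts = (520 + 380 + 15 + 850 + 590) = 2,355; DTI = 2,355/5,950 = 39.6%.
LTV = 47,500/59,000 = 80.5%.
Option A: score 773 ≥ 620; DTI 39.6% > 38%; LTV 80.5% ≤ 95%; employment 82 ≥ 18 mo → does not qualify.
Option B: score 773 ≥ 620; DTI 39.6% > 38%; LTV 80.5% > 80%; employment 82 ≥ 6 mo → does not qualify.
Option C: score 773 ≥ 580; DTI 39.6% ≤ 40%; LTV 80.5% ≤ 85%; employment 82 ≥ 18 mo → qualifies.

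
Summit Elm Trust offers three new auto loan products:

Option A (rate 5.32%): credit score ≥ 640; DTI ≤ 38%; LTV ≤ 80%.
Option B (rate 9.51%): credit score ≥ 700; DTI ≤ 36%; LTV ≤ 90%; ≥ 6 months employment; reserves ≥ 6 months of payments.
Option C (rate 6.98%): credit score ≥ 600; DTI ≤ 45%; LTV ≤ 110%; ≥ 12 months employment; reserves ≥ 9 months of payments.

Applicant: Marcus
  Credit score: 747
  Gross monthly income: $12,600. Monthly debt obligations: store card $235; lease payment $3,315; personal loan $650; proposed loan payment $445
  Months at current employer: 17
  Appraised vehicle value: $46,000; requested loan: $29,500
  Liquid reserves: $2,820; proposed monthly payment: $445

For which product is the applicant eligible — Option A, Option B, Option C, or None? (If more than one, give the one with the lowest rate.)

Option A

Total debts = (235 + 3,315 + 650 + 445) = 4,645; DTI = 4,645/12,600 = 36.9%.
LTV = 29,500/46,000 = 64.1%.
Reserves = 2,820/445 = 6.3 months.
Option A: score 747 ≥ 640; DTI 36.9% ≤ 38%; LTV 64.1% ≤ 80% → qualifies.
Option B: score 747 ≥ 700; DTI 36.9% > 36%; LTV 64.1% ≤ 90%; employment 17 ≥ 6 mo; reserves 6.3 ≥ 6 mo → does not qualify.
Option C: score 747 ≥ 600; DTI 36.9% ≤ 45%; LTV 64.1% ≤ 110%; employment 17 ≥ 12 mo; reserves 6.3 < 9 mo → does not qualify.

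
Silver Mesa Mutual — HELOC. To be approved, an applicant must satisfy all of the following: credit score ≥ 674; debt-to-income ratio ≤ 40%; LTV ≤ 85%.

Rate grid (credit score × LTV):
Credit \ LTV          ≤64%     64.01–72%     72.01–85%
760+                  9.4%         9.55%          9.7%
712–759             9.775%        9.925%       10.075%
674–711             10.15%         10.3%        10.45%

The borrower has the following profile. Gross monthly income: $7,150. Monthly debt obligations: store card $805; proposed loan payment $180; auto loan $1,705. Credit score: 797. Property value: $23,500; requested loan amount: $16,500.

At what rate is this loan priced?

Credit score 797 ≥ 674; Total monthly debts = (805 + 180 + 1,705) = 2,690. DTI: 2,690 ÷ 7,150 = 37.6%, within the 40% cap
LTV: 16,500 ÷ 23,500 = 70.2%, within 85% cap
Credit 797 → row 760+; LTV 70.2% → column 64.01–72%. Grid cell → 9.55%.

9.55%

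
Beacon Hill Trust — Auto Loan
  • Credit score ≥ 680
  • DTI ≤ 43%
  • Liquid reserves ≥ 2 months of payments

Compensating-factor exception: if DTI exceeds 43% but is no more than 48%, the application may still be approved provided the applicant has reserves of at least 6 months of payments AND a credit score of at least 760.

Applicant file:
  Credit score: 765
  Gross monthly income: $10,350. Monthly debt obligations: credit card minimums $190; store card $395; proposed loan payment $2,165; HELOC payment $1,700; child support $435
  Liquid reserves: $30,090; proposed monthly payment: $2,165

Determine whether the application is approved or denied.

Approved

Credit score 765 ≥ 680 (meets base)
Total debts = (190 + 395 + 2,165 + 1,700 + 435) = 4,885. DTI = 4,885/10,350 = 47.2% > 43% — standard DTI limit exceeded.
Reserves = 30,090/2,165 = 13.9 months ≥ 2
47.2% falls in the override range (43%–48%), so the compensating-factor test applies.
Override check — reserves: 13.9 mo (ok); score: 765 (ok).
Both compensating conditions met → exception applies.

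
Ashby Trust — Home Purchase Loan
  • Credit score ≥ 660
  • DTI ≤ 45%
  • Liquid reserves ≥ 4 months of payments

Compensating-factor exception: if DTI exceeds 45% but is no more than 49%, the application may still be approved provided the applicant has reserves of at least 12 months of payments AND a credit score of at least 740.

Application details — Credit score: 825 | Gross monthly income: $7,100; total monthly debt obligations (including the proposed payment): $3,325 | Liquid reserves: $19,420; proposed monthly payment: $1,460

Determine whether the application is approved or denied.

Approved

Credit score 825 ≥ 660 (meets base)
DTI: 3,325 ÷ 7,100 = 46.8%, over the 45% base limit.
Liquid reserves cover 19,420/1,460 = 13.3 months — ≥ 4 required
46.8% falls in the override range (45%–49%), so the compensating-factor test applies.
Reserves 13.3 ≥ 12 months; credit score 825 ≥ 740.
Both compensating conditions met → exception applies.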